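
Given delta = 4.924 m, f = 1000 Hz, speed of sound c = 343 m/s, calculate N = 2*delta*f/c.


N = 2*delta*f/c = 2*delta/lambda, where lambda = c/f
lambda = 343 / 1000 = 0.343 m
N = 2 * 4.924 / 0.343 = 28.711


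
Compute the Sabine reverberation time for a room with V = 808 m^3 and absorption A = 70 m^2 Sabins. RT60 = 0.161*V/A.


RT60 = 0.161 * 808 / 70 = 1.8584 s


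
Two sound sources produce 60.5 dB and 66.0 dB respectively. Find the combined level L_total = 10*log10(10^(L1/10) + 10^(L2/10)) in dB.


10^(60.5/10) = 1.12202e+06
10^(66.0/10) = 3.98107e+06
Sum = 1.12202e+06 + 3.98107e+06 = 5.10309e+06
L_total = 10*log10(5.10309e+06) = 67.078 dB


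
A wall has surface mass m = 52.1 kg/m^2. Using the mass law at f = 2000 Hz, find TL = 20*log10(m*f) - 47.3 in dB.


m * f = 52.1 * 2000 = 104200
20*log10(104200) = 100.357 dB
TL = 100.357 - 47.3 = 53.057 dB


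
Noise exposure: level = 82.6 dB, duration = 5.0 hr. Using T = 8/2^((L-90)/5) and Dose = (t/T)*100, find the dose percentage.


T_allowed = 8 / 2^((82.6 - 90)/5) = 22.3159 hr
Dose = 5.0 / 22.3159 * 100 = 22.406 %


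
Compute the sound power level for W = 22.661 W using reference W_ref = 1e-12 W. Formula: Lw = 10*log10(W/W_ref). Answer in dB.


W / W_ref = 22.661 / 1e-12 = 2.2661e+13
Lw = 10 * log10(2.2661e+13) = 133.55 dB


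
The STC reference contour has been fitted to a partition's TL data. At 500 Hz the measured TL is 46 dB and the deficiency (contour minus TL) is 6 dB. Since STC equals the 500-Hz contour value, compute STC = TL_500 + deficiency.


By ASTM E413, STC = value of the fitted reference contour at 500 Hz.
Contour value at 500 Hz = TL_500 + deficiency = 46 + 6 = 52
STC = 52


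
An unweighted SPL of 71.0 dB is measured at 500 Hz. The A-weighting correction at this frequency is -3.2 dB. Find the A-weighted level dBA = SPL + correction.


A-weighting table: 500 Hz -> -3.2 dB correction
SPL_A = SPL + correction = 71.0 + (-3.2) = 67.8 dBA


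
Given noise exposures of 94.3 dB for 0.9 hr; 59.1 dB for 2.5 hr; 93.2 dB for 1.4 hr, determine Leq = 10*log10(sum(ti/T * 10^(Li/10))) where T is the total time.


T_total = 0.9 + 2.5 + 1.4 = 4.8 hr
(0.9/4.8) * 10^(94.3/10) = 5.04663e+08
(2.5/4.8) * 10^(59.1/10) = 423349
(1.4/4.8) * 10^(93.2/10) = 6.09378e+08
Sum = 5.04663e+08 + 423349 + 6.09378e+08 = 1.11446e+09
Leq = 10*log10(1.11446e+09) = 90.471 dB


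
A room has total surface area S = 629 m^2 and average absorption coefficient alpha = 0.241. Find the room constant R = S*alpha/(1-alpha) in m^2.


R = 629 * 0.241 / (1 - 0.241) = 199.72 m^2


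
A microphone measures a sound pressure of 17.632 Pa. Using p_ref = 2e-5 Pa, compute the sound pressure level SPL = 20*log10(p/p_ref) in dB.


p / p_ref = 17.632 / 2e-5 = 881600
SPL = 20 * log10(881600) = 118.91 dB


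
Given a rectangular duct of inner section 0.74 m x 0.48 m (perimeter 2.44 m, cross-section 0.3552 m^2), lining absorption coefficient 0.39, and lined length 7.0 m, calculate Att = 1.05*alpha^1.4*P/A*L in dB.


alpha^1.4 = 0.39^1.4 = 0.267603
Attenuation rate = 1.05 * alpha^1.4 * P / A
= 1.05 * 0.267603 * 2.44 / 0.3552 = 1.93018 dB/m
Total Att = 1.93018 * 7.0 = 13.511 dB


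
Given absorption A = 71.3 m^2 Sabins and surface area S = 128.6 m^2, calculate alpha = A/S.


Absorption coefficient = absorbed power / incident power
alpha = A / S = 71.3 / 128.6 = 0.55443


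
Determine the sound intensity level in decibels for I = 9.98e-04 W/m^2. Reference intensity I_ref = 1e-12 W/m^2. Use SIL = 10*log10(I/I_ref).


I / I_ref = 9.98e-04 / 1e-12 = 9.98e+08
SIL = 10 * log10(9.98e+08) = 89.991 dB


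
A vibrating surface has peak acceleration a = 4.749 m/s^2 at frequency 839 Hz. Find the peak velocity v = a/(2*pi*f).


omega = 2*pi*f = 2*pi*839 = 5271.59 rad/s
v = a / omega = 4.749 / 5271.59 = 0.00090087 m/s


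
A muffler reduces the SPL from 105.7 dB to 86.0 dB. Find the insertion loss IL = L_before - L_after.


Insertion loss = SPL without muffler - SPL with muffler
IL = 105.7 - 86.0 = 19.7 dB


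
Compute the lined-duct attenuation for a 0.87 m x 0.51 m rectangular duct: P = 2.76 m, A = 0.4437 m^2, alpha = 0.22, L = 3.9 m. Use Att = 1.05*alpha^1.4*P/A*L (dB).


alpha^1.4 = 0.22^1.4 = 0.120058
Attenuation rate = 1.05 * alpha^1.4 * P / A
= 1.05 * 0.120058 * 2.76 / 0.4437 = 0.784152 dB/m
Total Att = 0.784152 * 3.9 = 3.0582 dB


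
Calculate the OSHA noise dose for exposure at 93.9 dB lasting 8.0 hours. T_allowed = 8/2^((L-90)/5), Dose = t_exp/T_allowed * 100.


T_allowed = 8 / 2^((93.9 - 90)/5) = 4.65893 hr
Dose = 8.0 / 4.65893 * 100 = 171.71 %


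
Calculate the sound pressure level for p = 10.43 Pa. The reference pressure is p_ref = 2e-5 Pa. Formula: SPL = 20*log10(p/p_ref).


p / p_ref = 10.43 / 2e-5 = 521500
SPL = 20 * log10(521500) = 114.35 dB


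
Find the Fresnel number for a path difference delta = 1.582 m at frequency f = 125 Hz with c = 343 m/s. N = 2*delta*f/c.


N = 2*delta*f/c = 2*delta/lambda, where lambda = c/f
lambda = 343 / 125 = 2.744 m
N = 2 * 1.582 / 2.744 = 1.1531


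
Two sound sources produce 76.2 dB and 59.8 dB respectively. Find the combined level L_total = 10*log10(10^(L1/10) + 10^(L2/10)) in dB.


10^(76.2/10) = 4.16869e+07
10^(59.8/10) = 954993
Sum = 4.16869e+07 + 954993 = 4.26419e+07
L_total = 10*log10(4.26419e+07) = 76.298 dB


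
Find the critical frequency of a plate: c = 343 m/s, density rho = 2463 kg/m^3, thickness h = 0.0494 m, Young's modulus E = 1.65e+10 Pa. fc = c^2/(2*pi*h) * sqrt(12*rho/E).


12*rho/E = 12*2463/1.65e+10 = 1.79127e-06
sqrt(12*rho/E) = sqrt(1.79127e-06) = 0.00133838
c^2/(2*pi*h) = 343^2/(2*pi*0.0494) = 379037
fc = 379037 * 0.00133838 = 507.3 Hz


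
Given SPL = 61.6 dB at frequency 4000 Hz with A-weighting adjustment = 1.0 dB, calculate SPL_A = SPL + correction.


A-weighting table: 4000 Hz -> 1.0 dB correction
SPL_A = SPL + correction = 61.6 + (1.0) = 62.6 dBA


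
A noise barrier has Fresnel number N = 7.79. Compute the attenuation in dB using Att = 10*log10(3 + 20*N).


3 + 20*N = 3 + 20*7.79 = 158.8
Att = 10*log10(158.8) = 22.009 dB


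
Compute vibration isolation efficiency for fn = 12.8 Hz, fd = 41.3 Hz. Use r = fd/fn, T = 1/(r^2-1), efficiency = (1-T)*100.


r = 41.3 / 12.8 = 3.22656
r^2 - 1 = 3.22656^2 - 1 = 9.41069
T = 1/9.41069 = 0.106262
Efficiency = (1 - 0.106262)*100 = 89.374 %


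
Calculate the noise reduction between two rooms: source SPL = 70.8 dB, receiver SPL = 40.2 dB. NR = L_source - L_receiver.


NR = L_source - L_receiver (difference between source and receiving room levels)
NR = 70.8 - 40.2 = 30.6 dB


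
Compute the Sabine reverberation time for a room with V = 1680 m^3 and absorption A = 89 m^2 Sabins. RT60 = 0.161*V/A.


RT60 = 0.161 * 1680 / 89 = 3.0391 s


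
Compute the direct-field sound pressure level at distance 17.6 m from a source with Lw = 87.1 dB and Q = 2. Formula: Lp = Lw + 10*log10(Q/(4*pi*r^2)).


4*pi*r^2 = 4*pi*17.6^2 = 3892.56 m^2
Q / (4*pi*r^2) = 2 / 3892.56 = 0.000513801
Lp = 87.1 + 10*log10(0.000513801) = 54.208 dB


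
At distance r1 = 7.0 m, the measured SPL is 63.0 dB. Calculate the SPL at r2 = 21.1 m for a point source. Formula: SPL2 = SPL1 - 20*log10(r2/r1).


r2/r1 = 21.1/7.0 = 3.01429
Correction = 20*log10(3.01429) = 9.5837 dB
SPL2 = 63.0 - 9.5837 = 53.416 dB


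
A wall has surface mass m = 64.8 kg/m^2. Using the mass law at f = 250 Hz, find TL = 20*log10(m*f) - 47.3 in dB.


m * f = 64.8 * 250 = 16200
20*log10(16200) = 84.1903 dB
TL = 84.1903 - 47.3 = 36.89 dB


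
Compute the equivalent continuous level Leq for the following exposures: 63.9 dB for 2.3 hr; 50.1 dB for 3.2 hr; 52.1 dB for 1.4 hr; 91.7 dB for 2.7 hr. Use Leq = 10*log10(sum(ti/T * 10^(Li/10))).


T_total = 2.3 + 3.2 + 1.4 + 2.7 = 9.6 hr
(2.3/9.6) * 10^(63.9/10) = 588107
(3.2/9.6) * 10^(50.1/10) = 34109.8
(1.4/9.6) * 10^(52.1/10) = 23651.4
(2.7/9.6) * 10^(91.7/10) = 4.15999e+08
Sum = 588107 + 34109.8 + 23651.4 + 4.15999e+08 = 4.16645e+08
Leq = 10*log10(4.16645e+08) = 86.198 dB


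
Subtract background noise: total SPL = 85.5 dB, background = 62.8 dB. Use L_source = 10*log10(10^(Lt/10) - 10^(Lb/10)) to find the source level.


10^(85.5/10) = 3.54813e+08
10^(62.8/10) = 1.90546e+06
Difference = 3.54813e+08 - 1.90546e+06 = 3.52908e+08
L_source = 10*log10(3.52908e+08) = 85.477 dB


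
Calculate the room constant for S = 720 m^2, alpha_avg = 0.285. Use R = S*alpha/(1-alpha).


R = 720 * 0.285 / (1 - 0.285) = 286.99 m^2


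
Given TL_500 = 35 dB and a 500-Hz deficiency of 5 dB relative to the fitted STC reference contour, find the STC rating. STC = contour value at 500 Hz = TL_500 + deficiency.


By ASTM E413, STC = value of the fitted reference contour at 500 Hz.
Contour value at 500 Hz = TL_500 + deficiency = 35 + 5 = 40
STC = 40


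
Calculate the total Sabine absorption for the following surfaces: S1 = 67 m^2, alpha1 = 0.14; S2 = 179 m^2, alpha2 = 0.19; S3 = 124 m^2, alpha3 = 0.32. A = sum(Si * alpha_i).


67 * 0.14 = 9.38
179 * 0.19 = 34.01
124 * 0.32 = 39.68
A_total = 9.38 + 34.01 + 39.68 = 83.07 m^2


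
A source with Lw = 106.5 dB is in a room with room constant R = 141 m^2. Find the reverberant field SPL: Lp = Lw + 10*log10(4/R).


4/R = 4/141 = 0.0283688
Lp = 106.5 + 10*log10(0.0283688) = 91.028 dB


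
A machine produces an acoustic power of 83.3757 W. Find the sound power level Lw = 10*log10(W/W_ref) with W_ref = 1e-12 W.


W / W_ref = 83.3757 / 1e-12 = 8.33757e+13
Lw = 10 * log10(8.33757e+13) = 139.21 dB


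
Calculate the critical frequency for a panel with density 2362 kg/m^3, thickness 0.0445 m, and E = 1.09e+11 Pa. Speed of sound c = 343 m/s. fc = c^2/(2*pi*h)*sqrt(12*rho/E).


12*rho/E = 12*2362/1.09e+11 = 2.60037e-07
sqrt(12*rho/E) = sqrt(2.60037e-07) = 0.000509938
c^2/(2*pi*h) = 343^2/(2*pi*0.0445) = 420773
fc = 420773 * 0.000509938 = 214.57 Hz


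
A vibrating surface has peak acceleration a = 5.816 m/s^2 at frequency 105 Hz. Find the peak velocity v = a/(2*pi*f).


omega = 2*pi*f = 2*pi*105 = 659.734 rad/s
v = a / omega = 5.816 / 659.734 = 0.0088157 m/s


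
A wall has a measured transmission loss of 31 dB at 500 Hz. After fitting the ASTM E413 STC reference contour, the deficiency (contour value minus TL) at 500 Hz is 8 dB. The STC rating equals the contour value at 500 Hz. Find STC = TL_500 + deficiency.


By ASTM E413, STC = value of the fitted reference contour at 500 Hz.
Contour value at 500 Hz = TL_500 + deficiency = 31 + 8 = 39
STC = 39


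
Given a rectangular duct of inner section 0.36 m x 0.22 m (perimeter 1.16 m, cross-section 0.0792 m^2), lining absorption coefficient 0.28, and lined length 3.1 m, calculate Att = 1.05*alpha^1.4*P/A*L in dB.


alpha^1.4 = 0.28^1.4 = 0.168276
Attenuation rate = 1.05 * alpha^1.4 * P / A
= 1.05 * 0.168276 * 1.16 / 0.0792 = 2.58788 dB/m
Total Att = 2.58788 * 3.1 = 8.0224 dB


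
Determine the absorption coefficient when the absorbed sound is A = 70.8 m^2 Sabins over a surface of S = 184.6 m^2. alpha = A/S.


Absorption coefficient = absorbed power / incident power
alpha = A / S = 70.8 / 184.6 = 0.38353


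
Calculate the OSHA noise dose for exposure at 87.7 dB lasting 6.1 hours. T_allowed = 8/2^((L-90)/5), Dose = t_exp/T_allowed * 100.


T_allowed = 8 / 2^((87.7 - 90)/5) = 11.0043 hr
Dose = 6.1 / 11.0043 * 100 = 55.433 %


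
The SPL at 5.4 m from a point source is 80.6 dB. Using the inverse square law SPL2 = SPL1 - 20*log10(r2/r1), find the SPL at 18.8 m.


r2/r1 = 18.8/5.4 = 3.48148
Correction = 20*log10(3.48148) = 10.8353 dB
SPL2 = 80.6 - 10.8353 = 69.765 dB


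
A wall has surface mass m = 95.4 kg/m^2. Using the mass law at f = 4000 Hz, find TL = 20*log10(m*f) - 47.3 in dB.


m * f = 95.4 * 4000 = 381600
20*log10(381600) = 111.632 dB
TL = 111.632 - 47.3 = 64.332 dB


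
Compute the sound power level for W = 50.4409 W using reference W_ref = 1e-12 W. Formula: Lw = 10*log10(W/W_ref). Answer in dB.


W / W_ref = 50.4409 / 1e-12 = 5.04409e+13
Lw = 10 * log10(5.04409e+13) = 137.03 dB


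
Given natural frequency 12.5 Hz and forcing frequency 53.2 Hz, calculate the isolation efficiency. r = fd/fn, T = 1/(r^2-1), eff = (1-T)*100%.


r = 53.2 / 12.5 = 4.256
r^2 - 1 = 4.256^2 - 1 = 17.1135
T = 1/17.1135 = 0.0584334
Efficiency = (1 - 0.0584334)*100 = 94.157 %


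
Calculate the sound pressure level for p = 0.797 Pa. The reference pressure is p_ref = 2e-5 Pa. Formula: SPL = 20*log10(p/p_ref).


p / p_ref = 0.797 / 2e-5 = 39850
SPL = 20 * log10(39850) = 92.009 dB


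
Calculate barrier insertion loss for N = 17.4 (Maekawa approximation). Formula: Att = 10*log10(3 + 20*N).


3 + 20*N = 3 + 20*17.4 = 351
Att = 10*log10(351) = 25.453 dB


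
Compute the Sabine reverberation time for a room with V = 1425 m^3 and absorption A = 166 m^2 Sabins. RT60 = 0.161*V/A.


RT60 = 0.161 * 1425 / 166 = 1.3821 s


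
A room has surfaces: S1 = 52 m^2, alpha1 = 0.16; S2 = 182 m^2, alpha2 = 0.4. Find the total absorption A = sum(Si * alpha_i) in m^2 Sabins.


52 * 0.16 = 8.32
182 * 0.4 = 72.8
A_total = 8.32 + 72.8 = 81.12 m^2


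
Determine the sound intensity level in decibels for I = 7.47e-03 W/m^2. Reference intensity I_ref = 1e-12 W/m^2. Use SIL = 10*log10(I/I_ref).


I / I_ref = 7.47e-03 / 1e-12 = 7.47e+09
SIL = 10 * log10(7.47e+09) = 98.733 dB


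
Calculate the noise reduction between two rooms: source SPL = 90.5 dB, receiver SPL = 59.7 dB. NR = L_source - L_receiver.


NR = L_source - L_receiver (difference between source and receiving room levels)
NR = 90.5 - 59.7 = 30.8 dB


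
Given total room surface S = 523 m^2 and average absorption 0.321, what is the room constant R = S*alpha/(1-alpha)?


R = 523 * 0.321 / (1 - 0.321) = 247.25 m^2


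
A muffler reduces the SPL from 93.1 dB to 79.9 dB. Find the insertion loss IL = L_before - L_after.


Insertion loss = SPL without muffler - SPL with muffler
IL = 93.1 - 79.9 = 13.2 dB


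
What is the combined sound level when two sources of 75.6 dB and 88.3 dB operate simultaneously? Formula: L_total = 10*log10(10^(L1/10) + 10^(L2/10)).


10^(75.6/10) = 3.63078e+07
10^(88.3/10) = 6.76083e+08
Sum = 3.63078e+07 + 6.76083e+08 = 7.12391e+08
L_total = 10*log10(7.12391e+08) = 88.527 dB


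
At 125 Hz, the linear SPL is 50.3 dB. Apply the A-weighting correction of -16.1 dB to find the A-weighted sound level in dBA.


A-weighting table: 125 Hz -> -16.1 dB correction
SPL_A = SPL + correction = 50.3 + (-16.1) = 34.2 dBA


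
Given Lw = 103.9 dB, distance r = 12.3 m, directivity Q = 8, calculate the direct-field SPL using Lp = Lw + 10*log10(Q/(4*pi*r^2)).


4*pi*r^2 = 4*pi*12.3^2 = 1901.17 m^2
Q / (4*pi*r^2) = 8 / 1901.17 = 0.00420794
Lp = 103.9 + 10*log10(0.00420794) = 80.141 dB


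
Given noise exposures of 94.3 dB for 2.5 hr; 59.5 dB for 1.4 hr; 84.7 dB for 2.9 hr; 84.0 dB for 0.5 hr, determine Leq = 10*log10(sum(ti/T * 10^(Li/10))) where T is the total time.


T_total = 2.5 + 1.4 + 2.9 + 0.5 = 7.3 hr
(2.5/7.3) * 10^(94.3/10) = 9.21758e+08
(1.4/7.3) * 10^(59.5/10) = 170925
(2.9/7.3) * 10^(84.7/10) = 1.1724e+08
(0.5/7.3) * 10^(84.0/10) = 1.72047e+07
Sum = 9.21758e+08 + 170925 + 1.1724e+08 + 1.72047e+07 = 1.05637e+09
Leq = 10*log10(1.05637e+09) = 90.238 dB


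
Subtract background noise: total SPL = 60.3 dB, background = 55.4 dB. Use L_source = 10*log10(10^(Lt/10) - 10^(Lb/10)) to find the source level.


10^(60.3/10) = 1.07152e+06
10^(55.4/10) = 346737
Difference = 1.07152e+06 - 346737 = 724783
L_source = 10*log10(724783) = 58.602 dB


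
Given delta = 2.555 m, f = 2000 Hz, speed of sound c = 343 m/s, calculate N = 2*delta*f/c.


N = 2*delta*f/c = 2*delta/lambda, where lambda = c/f
lambda = 343 / 2000 = 0.1715 m
N = 2 * 2.555 / 0.1715 = 29.796


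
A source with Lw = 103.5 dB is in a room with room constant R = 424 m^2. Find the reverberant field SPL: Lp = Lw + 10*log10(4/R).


4/R = 4/424 = 0.00943396
Lp = 103.5 + 10*log10(0.00943396) = 83.247 dB


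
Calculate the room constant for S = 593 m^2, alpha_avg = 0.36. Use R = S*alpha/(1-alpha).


R = 593 * 0.36 / (1 - 0.36) = 333.56 m^2


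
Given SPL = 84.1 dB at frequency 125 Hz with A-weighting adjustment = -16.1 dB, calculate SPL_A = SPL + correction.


A-weighting table: 125 Hz -> -16.1 dB correction
SPL_A = SPL + correction = 84.1 + (-16.1) = 68 dBA


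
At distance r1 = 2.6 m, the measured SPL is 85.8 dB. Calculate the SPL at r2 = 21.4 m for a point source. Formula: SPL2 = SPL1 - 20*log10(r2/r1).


r2/r1 = 21.4/2.6 = 8.23077
Correction = 20*log10(8.23077) = 18.3088 dB
SPL2 = 85.8 - 18.3088 = 67.491 dB


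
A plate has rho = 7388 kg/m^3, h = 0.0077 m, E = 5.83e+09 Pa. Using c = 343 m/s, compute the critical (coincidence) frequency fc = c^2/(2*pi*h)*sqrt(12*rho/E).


12*rho/E = 12*7388/5.83e+09 = 1.52069e-05
sqrt(12*rho/E) = sqrt(1.52069e-05) = 0.0038996
c^2/(2*pi*h) = 343^2/(2*pi*0.0077) = 2.43174e+06
fc = 2.43174e+06 * 0.0038996 = 9482.8 Hz


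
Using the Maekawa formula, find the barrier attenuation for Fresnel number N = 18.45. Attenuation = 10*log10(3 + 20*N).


3 + 20*N = 3 + 20*18.45 = 372
Att = 10*log10(372) = 25.705 dB


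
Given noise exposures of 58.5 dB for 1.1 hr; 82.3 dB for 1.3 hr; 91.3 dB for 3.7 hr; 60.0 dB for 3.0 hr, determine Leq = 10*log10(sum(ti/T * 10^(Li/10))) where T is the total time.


T_total = 1.1 + 1.3 + 3.7 + 3.0 = 9.1 hr
(1.1/9.1) * 10^(58.5/10) = 85575.9
(1.3/9.1) * 10^(82.3/10) = 2.42606e+07
(3.7/9.1) * 10^(91.3/10) = 5.48479e+08
(3.0/9.1) * 10^(60.0/10) = 329670
Sum = 85575.9 + 2.42606e+07 + 5.48479e+08 + 329670 = 5.73155e+08
Leq = 10*log10(5.73155e+08) = 87.583 dB


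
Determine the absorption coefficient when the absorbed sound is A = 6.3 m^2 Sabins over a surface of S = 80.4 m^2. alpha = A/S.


Absorption coefficient = absorbed power / incident power
alpha = A / S = 6.3 / 80.4 = 0.078358


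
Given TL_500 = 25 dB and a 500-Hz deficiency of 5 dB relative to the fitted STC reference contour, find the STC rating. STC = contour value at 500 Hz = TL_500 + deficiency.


By ASTM E413, STC = value of the fitted reference contour at 500 Hz.
Contour value at 500 Hz = TL_500 + deficiency = 25 + 5 = 30
STC = 30


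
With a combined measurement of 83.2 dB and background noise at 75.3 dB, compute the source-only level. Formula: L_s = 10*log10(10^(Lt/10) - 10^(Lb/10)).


10^(83.2/10) = 2.0893e+08
10^(75.3/10) = 3.38844e+07
Difference = 2.0893e+08 - 3.38844e+07 = 1.75046e+08
L_source = 10*log10(1.75046e+08) = 82.432 dB


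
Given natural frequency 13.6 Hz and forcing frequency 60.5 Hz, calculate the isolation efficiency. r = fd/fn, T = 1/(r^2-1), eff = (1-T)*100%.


r = 60.5 / 13.6 = 4.44853
r^2 - 1 = 4.44853^2 - 1 = 18.7894
T = 1/18.7894 = 0.0532215
Efficiency = (1 - 0.0532215)*100 = 94.678 %


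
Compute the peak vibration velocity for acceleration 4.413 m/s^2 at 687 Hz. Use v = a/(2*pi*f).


omega = 2*pi*f = 2*pi*687 = 4316.55 rad/s
v = a / omega = 4.413 / 4316.55 = 0.0010223 m/s


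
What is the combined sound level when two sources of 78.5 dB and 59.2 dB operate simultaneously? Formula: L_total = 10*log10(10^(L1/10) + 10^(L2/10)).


10^(78.5/10) = 7.07946e+07
10^(59.2/10) = 831764
Sum = 7.07946e+07 + 831764 = 7.16264e+07
L_total = 10*log10(7.16264e+07) = 78.551 dB


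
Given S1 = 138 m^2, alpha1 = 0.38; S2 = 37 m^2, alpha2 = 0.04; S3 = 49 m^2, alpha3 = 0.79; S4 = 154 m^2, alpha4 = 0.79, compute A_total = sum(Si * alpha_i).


138 * 0.38 = 52.44
37 * 0.04 = 1.48
49 * 0.79 = 38.71
154 * 0.79 = 121.66
A_total = 52.44 + 1.48 + 38.71 + 121.66 = 214.29 m^2


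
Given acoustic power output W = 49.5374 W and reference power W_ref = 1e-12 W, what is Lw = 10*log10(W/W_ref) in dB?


W / W_ref = 49.5374 / 1e-12 = 4.95374e+13
Lw = 10 * log10(4.95374e+13) = 136.95 dB


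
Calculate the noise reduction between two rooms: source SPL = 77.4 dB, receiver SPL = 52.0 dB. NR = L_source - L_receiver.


NR = L_source - L_receiver (difference between source and receiving room levels)
NR = 77.4 - 52.0 = 25.4 dB


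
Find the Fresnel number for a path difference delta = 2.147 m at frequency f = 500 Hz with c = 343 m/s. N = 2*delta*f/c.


N = 2*delta*f/c = 2*delta/lambda, where lambda = c/f
lambda = 343 / 500 = 0.686 m
N = 2 * 2.147 / 0.686 = 6.2595


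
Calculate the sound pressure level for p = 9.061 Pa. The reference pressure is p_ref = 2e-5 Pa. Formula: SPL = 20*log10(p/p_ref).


p / p_ref = 9.061 / 2e-5 = 453050
SPL = 20 * log10(453050) = 113.12 dB


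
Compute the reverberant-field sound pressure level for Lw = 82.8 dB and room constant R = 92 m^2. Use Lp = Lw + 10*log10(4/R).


4/R = 4/92 = 0.0434783
Lp = 82.8 + 10*log10(0.0434783) = 69.183 dB


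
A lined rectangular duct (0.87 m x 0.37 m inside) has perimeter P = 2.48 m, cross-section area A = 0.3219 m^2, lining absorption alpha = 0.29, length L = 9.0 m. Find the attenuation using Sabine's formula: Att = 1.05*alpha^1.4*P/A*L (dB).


alpha^1.4 = 0.29^1.4 = 0.176749
Attenuation rate = 1.05 * alpha^1.4 * P / A
= 1.05 * 0.176749 * 2.48 / 0.3219 = 1.42981 dB/m
Total Att = 1.42981 * 9.0 = 12.868 dB


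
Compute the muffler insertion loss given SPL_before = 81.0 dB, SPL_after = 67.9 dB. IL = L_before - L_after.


Insertion loss = SPL without muffler - SPL with muffler
IL = 81.0 - 67.9 = 13.1 dB


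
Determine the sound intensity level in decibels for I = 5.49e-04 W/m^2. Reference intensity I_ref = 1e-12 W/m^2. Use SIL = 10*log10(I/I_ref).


I / I_ref = 5.49e-04 / 1e-12 = 5.49e+08
SIL = 10 * log10(5.49e+08) = 87.396 dB


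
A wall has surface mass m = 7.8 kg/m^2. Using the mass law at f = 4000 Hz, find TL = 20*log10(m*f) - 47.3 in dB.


m * f = 7.8 * 4000 = 31200
20*log10(31200) = 89.8831 dB
TL = 89.8831 - 47.3 = 42.583 dB


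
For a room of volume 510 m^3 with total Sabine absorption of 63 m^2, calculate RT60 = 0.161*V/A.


RT60 = 0.161 * 510 / 63 = 1.3033 s


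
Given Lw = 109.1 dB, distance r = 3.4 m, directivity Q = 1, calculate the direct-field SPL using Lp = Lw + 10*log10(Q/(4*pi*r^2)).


4*pi*r^2 = 4*pi*3.4^2 = 145.267 m^2
Q / (4*pi*r^2) = 1 / 145.267 = 0.00688388
Lp = 109.1 + 10*log10(0.00688388) = 87.478 dB


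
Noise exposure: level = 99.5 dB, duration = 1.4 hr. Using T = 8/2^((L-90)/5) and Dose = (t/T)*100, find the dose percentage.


T_allowed = 8 / 2^((99.5 - 90)/5) = 2.14355 hr
Dose = 1.4 / 2.14355 * 100 = 65.312 %


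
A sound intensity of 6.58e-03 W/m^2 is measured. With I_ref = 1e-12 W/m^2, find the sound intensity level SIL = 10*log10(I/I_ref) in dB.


I / I_ref = 6.58e-03 / 1e-12 = 6.58e+09
SIL = 10 * log10(6.58e+09) = 98.182 dB


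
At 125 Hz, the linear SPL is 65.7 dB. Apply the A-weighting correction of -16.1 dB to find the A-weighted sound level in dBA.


A-weighting table: 125 Hz -> -16.1 dB correction
SPL_A = SPL + correction = 65.7 + (-16.1) = 49.6 dBA


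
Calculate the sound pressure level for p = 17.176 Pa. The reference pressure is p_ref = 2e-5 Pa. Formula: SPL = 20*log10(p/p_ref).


p / p_ref = 17.176 / 2e-5 = 858800
SPL = 20 * log10(858800) = 118.68 dB


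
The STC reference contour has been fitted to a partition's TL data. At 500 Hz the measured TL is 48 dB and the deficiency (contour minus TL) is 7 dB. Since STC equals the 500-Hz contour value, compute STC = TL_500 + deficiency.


By ASTM E413, STC = value of the fitted reference contour at 500 Hz.
Contour value at 500 Hz = TL_500 + deficiency = 48 + 7 = 55
STC = 55


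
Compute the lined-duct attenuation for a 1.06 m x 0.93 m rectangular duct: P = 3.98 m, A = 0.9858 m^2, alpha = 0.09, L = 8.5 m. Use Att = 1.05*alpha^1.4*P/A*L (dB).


alpha^1.4 = 0.09^1.4 = 0.034351
Attenuation rate = 1.05 * alpha^1.4 * P / A
= 1.05 * 0.034351 * 3.98 / 0.9858 = 0.145621 dB/m
Total Att = 0.145621 * 8.5 = 1.2378 dB


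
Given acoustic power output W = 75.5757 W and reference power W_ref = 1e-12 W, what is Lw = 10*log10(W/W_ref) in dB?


W / W_ref = 75.5757 / 1e-12 = 7.55757e+13
Lw = 10 * log10(7.55757e+13) = 138.78 dB


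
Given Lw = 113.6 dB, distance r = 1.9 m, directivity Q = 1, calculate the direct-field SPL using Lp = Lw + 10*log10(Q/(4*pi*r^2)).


4*pi*r^2 = 4*pi*1.9^2 = 45.3646 m^2
Q / (4*pi*r^2) = 1 / 45.3646 = 0.0220436
Lp = 113.6 + 10*log10(0.0220436) = 97.033 dB


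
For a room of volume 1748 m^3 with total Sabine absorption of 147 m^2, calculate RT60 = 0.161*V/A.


RT60 = 0.161 * 1748 / 147 = 1.9145 s


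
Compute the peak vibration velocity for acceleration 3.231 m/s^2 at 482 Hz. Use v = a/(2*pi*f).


omega = 2*pi*f = 2*pi*482 = 3028.5 rad/s
v = a / omega = 3.231 / 3028.5 = 0.0010669 m/s


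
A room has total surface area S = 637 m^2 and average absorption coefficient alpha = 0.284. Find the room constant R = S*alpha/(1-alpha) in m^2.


R = 637 * 0.284 / (1 - 0.284) = 252.66 m^2


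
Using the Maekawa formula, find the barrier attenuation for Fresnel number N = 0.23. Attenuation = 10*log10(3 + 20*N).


3 + 20*N = 3 + 20*0.23 = 7.6
Att = 10*log10(7.6) = 8.8081 dB


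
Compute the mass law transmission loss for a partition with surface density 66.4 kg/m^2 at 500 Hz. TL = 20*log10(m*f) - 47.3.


m * f = 66.4 * 500 = 33200
20*log10(33200) = 90.4228 dB
TL = 90.4228 - 47.3 = 43.123 dB


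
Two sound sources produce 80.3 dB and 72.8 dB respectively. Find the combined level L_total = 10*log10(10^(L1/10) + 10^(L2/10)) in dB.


10^(80.3/10) = 1.07152e+08
10^(72.8/10) = 1.90546e+07
Sum = 1.07152e+08 + 1.90546e+07 = 1.26207e+08
L_total = 10*log10(1.26207e+08) = 81.011 dB


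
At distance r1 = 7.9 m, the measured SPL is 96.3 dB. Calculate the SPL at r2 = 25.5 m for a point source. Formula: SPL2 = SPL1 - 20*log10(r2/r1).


r2/r1 = 25.5/7.9 = 3.22785
Correction = 20*log10(3.22785) = 10.1783 dB
SPL2 = 96.3 - 10.1783 = 86.122 dB


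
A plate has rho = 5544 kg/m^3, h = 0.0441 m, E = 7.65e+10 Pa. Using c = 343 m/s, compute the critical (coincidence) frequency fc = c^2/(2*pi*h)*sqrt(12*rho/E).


12*rho/E = 12*5544/7.65e+10 = 8.69647e-07
sqrt(12*rho/E) = sqrt(8.69647e-07) = 0.000932549
c^2/(2*pi*h) = 343^2/(2*pi*0.0441) = 424590
fc = 424590 * 0.000932549 = 395.95 Hz


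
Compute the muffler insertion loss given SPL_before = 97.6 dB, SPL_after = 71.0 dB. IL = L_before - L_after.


Insertion loss = SPL without muffler - SPL with muffler
IL = 97.6 - 71.0 = 26.6 dB


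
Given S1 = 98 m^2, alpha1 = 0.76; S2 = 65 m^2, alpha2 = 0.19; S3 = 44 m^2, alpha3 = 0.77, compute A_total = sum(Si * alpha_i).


98 * 0.76 = 74.48
65 * 0.19 = 12.35
44 * 0.77 = 33.88
A_total = 74.48 + 12.35 + 33.88 = 120.71 m^2


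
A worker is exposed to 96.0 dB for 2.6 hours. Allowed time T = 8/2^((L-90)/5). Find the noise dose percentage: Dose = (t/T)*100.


T_allowed = 8 / 2^((96.0 - 90)/5) = 3.4822 hr
Dose = 2.6 / 3.4822 * 100 = 74.665 %


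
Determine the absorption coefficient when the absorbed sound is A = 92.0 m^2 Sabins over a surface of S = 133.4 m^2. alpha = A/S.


Absorption coefficient = absorbed power / incident power
alpha = A / S = 92.0 / 133.4 = 0.68966


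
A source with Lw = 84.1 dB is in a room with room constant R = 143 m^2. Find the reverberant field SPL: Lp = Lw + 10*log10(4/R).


4/R = 4/143 = 0.027972
Lp = 84.1 + 10*log10(0.027972) = 68.567 dB


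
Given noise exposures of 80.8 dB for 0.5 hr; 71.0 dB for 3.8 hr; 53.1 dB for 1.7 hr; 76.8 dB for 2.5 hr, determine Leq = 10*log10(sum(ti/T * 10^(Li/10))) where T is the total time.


T_total = 0.5 + 3.8 + 1.7 + 2.5 = 8.5 hr
(0.5/8.5) * 10^(80.8/10) = 7.07214e+06
(3.8/8.5) * 10^(71.0/10) = 5.62814e+06
(1.7/8.5) * 10^(53.1/10) = 40834.8
(2.5/8.5) * 10^(76.8/10) = 1.40774e+07
Sum = 7.07214e+06 + 5.62814e+06 + 40834.8 + 1.40774e+07 = 2.68185e+07
Leq = 10*log10(2.68185e+07) = 74.284 dB


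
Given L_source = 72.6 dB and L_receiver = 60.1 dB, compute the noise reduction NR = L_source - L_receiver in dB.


NR = L_source - L_receiver (difference between source and receiving room levels)
NR = 72.6 - 60.1 = 12.5 dB


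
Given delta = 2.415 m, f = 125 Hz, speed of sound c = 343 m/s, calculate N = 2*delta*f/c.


N = 2*delta*f/c = 2*delta/lambda, where lambda = c/f
lambda = 343 / 125 = 2.744 m
N = 2 * 2.415 / 2.744 = 1.7602


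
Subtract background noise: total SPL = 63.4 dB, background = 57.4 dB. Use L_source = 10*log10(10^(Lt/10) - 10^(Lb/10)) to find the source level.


10^(63.4/10) = 2.18776e+06
10^(57.4/10) = 549541
Difference = 2.18776e+06 - 549541 = 1.63822e+06
L_source = 10*log10(1.63822e+06) = 62.144 dB


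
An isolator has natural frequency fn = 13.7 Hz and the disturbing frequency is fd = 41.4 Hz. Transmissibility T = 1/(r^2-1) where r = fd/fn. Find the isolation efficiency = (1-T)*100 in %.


r = 41.4 / 13.7 = 3.0219
r^2 - 1 = 3.0219^2 - 1 = 8.13188
T = 1/8.13188 = 0.122973
Efficiency = (1 - 0.122973)*100 = 87.703 %


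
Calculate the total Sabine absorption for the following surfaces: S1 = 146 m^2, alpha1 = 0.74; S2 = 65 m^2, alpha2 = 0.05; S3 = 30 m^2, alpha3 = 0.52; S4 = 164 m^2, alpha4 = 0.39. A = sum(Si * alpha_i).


146 * 0.74 = 108.04
65 * 0.05 = 3.25
30 * 0.52 = 15.6
164 * 0.39 = 63.96
A_total = 108.04 + 3.25 + 15.6 + 63.96 = 190.85 m^2


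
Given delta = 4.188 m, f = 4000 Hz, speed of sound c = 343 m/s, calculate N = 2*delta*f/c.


N = 2*delta*f/c = 2*delta/lambda, where lambda = c/f
lambda = 343 / 4000 = 0.08575 m
N = 2 * 4.188 / 0.08575 = 97.679


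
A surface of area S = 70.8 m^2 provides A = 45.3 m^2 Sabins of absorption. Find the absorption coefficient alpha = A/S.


Absorption coefficient = absorbed power / incident power
alpha = A / S = 45.3 / 70.8 = 0.63983


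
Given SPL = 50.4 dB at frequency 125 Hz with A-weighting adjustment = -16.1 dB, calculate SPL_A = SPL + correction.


A-weighting table: 125 Hz -> -16.1 dB correction
SPL_A = SPL + correction = 50.4 + (-16.1) = 34.3 dBA


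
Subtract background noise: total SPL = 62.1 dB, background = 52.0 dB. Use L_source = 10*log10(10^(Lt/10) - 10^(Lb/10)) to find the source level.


10^(62.1/10) = 1.62181e+06
10^(52.0/10) = 158489
Difference = 1.62181e+06 - 158489 = 1.46332e+06
L_source = 10*log10(1.46332e+06) = 61.653 dB


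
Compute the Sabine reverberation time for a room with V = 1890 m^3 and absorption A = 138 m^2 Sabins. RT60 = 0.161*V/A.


RT60 = 0.161 * 1890 / 138 = 2.205 s


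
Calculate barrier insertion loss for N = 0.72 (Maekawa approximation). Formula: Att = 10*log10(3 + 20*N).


3 + 20*N = 3 + 20*0.72 = 17.4
Att = 10*log10(17.4) = 12.405 dB


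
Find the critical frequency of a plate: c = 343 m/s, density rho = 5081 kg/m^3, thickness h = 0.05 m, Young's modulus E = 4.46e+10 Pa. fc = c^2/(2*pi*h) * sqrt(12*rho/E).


12*rho/E = 12*5081/4.46e+10 = 1.36709e-06
sqrt(12*rho/E) = sqrt(1.36709e-06) = 0.00116923
c^2/(2*pi*h) = 343^2/(2*pi*0.05) = 374488
fc = 374488 * 0.00116923 = 437.86 Hz


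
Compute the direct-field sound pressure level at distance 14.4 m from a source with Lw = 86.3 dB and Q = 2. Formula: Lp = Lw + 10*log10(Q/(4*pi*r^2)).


4*pi*r^2 = 4*pi*14.4^2 = 2605.76 m^2
Q / (4*pi*r^2) = 2 / 2605.76 = 0.00076753
Lp = 86.3 + 10*log10(0.00076753) = 55.151 dB


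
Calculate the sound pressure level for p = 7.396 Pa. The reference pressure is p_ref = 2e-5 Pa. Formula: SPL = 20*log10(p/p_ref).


p / p_ref = 7.396 / 2e-5 = 369800
SPL = 20 * log10(369800) = 111.36 dB


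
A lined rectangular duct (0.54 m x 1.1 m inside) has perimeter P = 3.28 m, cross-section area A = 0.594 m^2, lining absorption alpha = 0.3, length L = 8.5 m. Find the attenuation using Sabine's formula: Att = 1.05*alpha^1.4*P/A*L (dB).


alpha^1.4 = 0.3^1.4 = 0.18534
Attenuation rate = 1.05 * alpha^1.4 * P / A
= 1.05 * 0.18534 * 3.28 / 0.594 = 1.0746 dB/m
Total Att = 1.0746 * 8.5 = 9.1341 dB


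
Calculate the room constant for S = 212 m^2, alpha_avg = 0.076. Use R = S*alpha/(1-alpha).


R = 212 * 0.076 / (1 - 0.076) = 17.437 m^2


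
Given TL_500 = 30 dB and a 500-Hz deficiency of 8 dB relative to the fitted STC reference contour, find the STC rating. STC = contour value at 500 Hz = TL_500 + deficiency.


By ASTM E413, STC = value of the fitted reference contour at 500 Hz.
Contour value at 500 Hz = TL_500 + deficiency = 30 + 8 = 38
STC = 38


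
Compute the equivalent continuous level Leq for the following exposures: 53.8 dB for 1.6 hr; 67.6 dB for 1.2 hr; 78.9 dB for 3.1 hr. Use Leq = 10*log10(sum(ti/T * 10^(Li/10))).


T_total = 1.6 + 1.2 + 3.1 = 5.9 hr
(1.6/5.9) * 10^(53.8/10) = 65053.1
(1.2/5.9) * 10^(67.6/10) = 1.17039e+06
(3.1/5.9) * 10^(78.9/10) = 4.07859e+07
Sum = 65053.1 + 1.17039e+06 + 4.07859e+07 = 4.20213e+07
Leq = 10*log10(4.20213e+07) = 76.235 dB


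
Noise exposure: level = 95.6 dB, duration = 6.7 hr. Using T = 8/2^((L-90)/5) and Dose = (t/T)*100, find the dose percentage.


T_allowed = 8 / 2^((95.6 - 90)/5) = 3.68075 hr
Dose = 6.7 / 3.68075 * 100 = 182.03 %


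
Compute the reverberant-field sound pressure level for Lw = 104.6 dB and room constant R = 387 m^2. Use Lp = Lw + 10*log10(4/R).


4/R = 4/387 = 0.0103359
Lp = 104.6 + 10*log10(0.0103359) = 84.743 dB


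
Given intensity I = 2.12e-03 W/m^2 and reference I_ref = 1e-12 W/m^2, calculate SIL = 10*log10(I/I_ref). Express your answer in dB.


I / I_ref = 2.12e-03 / 1e-12 = 2.12e+09
SIL = 10 * log10(2.12e+09) = 93.263 dB


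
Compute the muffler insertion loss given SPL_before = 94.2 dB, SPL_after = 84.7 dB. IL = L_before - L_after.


Insertion loss = SPL without muffler - SPL with muffler
IL = 94.2 - 84.7 = 9.5 dB


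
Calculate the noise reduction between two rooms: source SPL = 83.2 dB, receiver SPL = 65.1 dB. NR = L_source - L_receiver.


NR = L_source - L_receiver (difference between source and receiving room levels)
NR = 83.2 - 65.1 = 18.1 dB


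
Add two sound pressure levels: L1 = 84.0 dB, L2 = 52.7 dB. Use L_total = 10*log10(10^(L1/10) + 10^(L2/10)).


10^(84.0/10) = 2.51189e+08
10^(52.7/10) = 186209
Sum = 2.51189e+08 + 186209 = 2.51375e+08
L_total = 10*log10(2.51375e+08) = 84.003 dB


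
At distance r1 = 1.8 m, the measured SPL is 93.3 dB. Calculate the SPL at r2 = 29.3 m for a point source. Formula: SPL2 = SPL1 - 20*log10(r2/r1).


r2/r1 = 29.3/1.8 = 16.2778
Correction = 20*log10(16.2778) = 24.2319 dB
SPL2 = 93.3 - 24.2319 = 69.068 dB


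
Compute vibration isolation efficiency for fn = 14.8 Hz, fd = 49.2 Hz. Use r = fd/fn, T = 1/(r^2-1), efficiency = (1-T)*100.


r = 49.2 / 14.8 = 3.32432
r^2 - 1 = 3.32432^2 - 1 = 10.0511
T = 1/10.0511 = 0.0994916
Efficiency = (1 - 0.0994916)*100 = 90.051 %


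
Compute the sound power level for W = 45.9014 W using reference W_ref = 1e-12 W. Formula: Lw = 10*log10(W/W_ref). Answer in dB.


W / W_ref = 45.9014 / 1e-12 = 4.59014e+13
Lw = 10 * log10(4.59014e+13) = 136.62 dB


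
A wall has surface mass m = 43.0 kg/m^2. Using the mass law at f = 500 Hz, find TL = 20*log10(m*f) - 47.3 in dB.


m * f = 43.0 * 500 = 21500
20*log10(21500) = 86.6488 dB
TL = 86.6488 - 47.3 = 39.349 dB


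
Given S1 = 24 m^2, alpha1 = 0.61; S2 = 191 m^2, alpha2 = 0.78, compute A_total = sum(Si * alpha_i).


24 * 0.61 = 14.64
191 * 0.78 = 148.98
A_total = 14.64 + 148.98 = 163.62 m^2


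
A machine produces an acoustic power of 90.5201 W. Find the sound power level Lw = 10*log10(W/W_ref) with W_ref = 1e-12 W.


W / W_ref = 90.5201 / 1e-12 = 9.05201e+13
Lw = 10 * log10(9.05201e+13) = 139.57 dB


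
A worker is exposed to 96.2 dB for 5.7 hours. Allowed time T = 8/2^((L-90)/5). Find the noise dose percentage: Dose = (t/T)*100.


T_allowed = 8 / 2^((96.2 - 90)/5) = 3.38698 hr
Dose = 5.7 / 3.38698 * 100 = 168.29 %


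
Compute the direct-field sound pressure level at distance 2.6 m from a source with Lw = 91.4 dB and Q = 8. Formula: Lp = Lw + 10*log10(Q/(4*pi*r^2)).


4*pi*r^2 = 4*pi*2.6^2 = 84.9487 m^2
Q / (4*pi*r^2) = 8 / 84.9487 = 0.0941745
Lp = 91.4 + 10*log10(0.0941745) = 81.139 dB


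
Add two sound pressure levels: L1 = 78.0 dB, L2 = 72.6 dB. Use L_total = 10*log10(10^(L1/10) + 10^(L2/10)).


10^(78.0/10) = 6.30957e+07
10^(72.6/10) = 1.8197e+07
Sum = 6.30957e+07 + 1.8197e+07 = 8.12927e+07
L_total = 10*log10(8.12927e+07) = 79.101 dB


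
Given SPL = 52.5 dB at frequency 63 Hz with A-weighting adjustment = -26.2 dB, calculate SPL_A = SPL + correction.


A-weighting table: 63 Hz -> -26.2 dB correction
SPL_A = SPL + correction = 52.5 + (-26.2) = 26.3 dBA


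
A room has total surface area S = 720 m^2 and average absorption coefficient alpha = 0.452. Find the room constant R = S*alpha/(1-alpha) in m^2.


R = 720 * 0.452 / (1 - 0.452) = 593.87 m^2


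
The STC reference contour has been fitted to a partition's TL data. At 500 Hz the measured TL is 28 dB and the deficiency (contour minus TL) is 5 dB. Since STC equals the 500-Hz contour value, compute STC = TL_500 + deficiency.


By ASTM E413, STC = value of the fitted reference contour at 500 Hz.
Contour value at 500 Hz = TL_500 + deficiency = 28 + 5 = 33
STC = 33


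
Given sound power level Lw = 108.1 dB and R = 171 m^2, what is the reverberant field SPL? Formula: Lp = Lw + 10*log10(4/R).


4/R = 4/171 = 0.0233918
Lp = 108.1 + 10*log10(0.0233918) = 91.791 dB


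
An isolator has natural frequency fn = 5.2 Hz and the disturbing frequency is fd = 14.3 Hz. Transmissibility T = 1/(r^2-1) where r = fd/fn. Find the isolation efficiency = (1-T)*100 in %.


r = 14.3 / 5.2 = 2.75
r^2 - 1 = 2.75^2 - 1 = 6.5625
T = 1/6.5625 = 0.152381
Efficiency = (1 - 0.152381)*100 = 84.762 %


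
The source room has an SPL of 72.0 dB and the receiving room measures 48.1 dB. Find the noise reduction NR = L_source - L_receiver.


NR = L_source - L_receiver (difference between source and receiving room levels)
NR = 72.0 - 48.1 = 23.9 dB


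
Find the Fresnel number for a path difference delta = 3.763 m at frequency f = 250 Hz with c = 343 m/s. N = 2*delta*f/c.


N = 2*delta*f/c = 2*delta/lambda, where lambda = c/f
lambda = 343 / 250 = 1.372 m
N = 2 * 3.763 / 1.372 = 5.4854


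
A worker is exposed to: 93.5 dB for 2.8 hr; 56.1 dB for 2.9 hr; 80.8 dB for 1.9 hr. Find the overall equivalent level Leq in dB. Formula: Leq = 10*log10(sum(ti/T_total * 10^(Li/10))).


T_total = 2.8 + 2.9 + 1.9 = 7.6 hr
(2.8/7.6) * 10^(93.5/10) = 8.24792e+08
(2.9/7.6) * 10^(56.1/10) = 155448
(1.9/7.6) * 10^(80.8/10) = 3.00566e+07
Sum = 8.24792e+08 + 155448 + 3.00566e+07 = 8.55004e+08
Leq = 10*log10(8.55004e+08) = 89.32 dB


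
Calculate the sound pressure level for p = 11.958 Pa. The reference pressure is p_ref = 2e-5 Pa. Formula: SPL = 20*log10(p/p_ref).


p / p_ref = 11.958 / 2e-5 = 597900
SPL = 20 * log10(597900) = 115.53 dB


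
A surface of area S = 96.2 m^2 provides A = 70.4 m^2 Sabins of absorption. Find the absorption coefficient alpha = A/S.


Absorption coefficient = absorbed power / incident power
alpha = A / S = 70.4 / 96.2 = 0.73181


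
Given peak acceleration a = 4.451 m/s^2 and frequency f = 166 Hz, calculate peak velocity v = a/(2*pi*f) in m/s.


omega = 2*pi*f = 2*pi*166 = 1043.01 rad/s
v = a / omega = 4.451 / 1043.01 = 0.0042675 m/s


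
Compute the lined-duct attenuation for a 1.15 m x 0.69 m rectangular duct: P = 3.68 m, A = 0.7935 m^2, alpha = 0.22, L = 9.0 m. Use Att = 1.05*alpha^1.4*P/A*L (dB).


alpha^1.4 = 0.22^1.4 = 0.120058
Attenuation rate = 1.05 * alpha^1.4 * P / A
= 1.05 * 0.120058 * 3.68 / 0.7935 = 0.58463 dB/m
Total Att = 0.58463 * 9.0 = 5.2617 dB


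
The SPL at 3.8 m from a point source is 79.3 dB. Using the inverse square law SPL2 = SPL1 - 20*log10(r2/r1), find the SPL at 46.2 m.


r2/r1 = 46.2/3.8 = 12.1579
Correction = 20*log10(12.1579) = 21.6972 dB
SPL2 = 79.3 - 21.6972 = 57.603 dB


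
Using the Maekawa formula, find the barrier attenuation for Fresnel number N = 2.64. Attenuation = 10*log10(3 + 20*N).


3 + 20*N = 3 + 20*2.64 = 55.8
Att = 10*log10(55.8) = 17.466 dB
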